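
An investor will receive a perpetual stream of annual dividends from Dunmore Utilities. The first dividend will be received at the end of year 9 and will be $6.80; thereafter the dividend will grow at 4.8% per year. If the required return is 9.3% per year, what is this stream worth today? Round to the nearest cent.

$74.19

Value at end of year 8: C₁ / (r − g) = $6.80 / (0.093 − 0.048) = $151.1111
Discount to today: PV = $151.1111 / (1 + 0.093)^8 = $151.1111 / 2.036861 = $74.19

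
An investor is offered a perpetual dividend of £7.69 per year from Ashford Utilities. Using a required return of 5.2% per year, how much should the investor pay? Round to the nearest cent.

Level perpetuity: PV = C / r = £7.69 / 0.052 = £147.88

£147.88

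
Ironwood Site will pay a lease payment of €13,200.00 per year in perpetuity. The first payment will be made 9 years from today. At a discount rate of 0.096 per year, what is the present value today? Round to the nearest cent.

€66041.70

Value at end of year 8: C / r = €13,200.00 / 0.096 = €137,500.0000
Discount to today: PV = €137,500.0000 / (1 + 0.096)^8 = €137,500.0000 / 2.082018 = €66,041.70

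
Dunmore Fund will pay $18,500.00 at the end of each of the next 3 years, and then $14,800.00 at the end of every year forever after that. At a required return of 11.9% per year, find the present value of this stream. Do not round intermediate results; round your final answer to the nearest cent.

PV of 3-year annuity: $18,500.00 × [1 − (1+0.119)^−3] / 0.119 = 44510.34524
Perpetuity value at year 3: $14,800.00 / 0.119 = 124369.74790
PV of perpetuity: 124369.74790 / (1+0.119)^3 = 88761.47171
Total PV = 44510.34524 + 88761.47171 = 133271.81695

$133271.82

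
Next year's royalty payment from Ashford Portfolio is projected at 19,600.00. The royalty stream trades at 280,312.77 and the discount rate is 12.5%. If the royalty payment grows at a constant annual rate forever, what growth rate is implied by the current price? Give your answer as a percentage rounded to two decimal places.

P = D₁/(r−g) ⇒ g = r − D₁/P = 0.125 − 19,600.00/280,312.77 = 0.055078

5.51%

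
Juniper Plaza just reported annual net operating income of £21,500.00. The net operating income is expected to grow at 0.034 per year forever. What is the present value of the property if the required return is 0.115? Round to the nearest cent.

D₁ = D₀ × (1 + g) = £21,500.00 × 1.034 = £22,231.0000
Growing perpetuity: P = D₁ / (r − g) = £22,231.0000 / (0.115 − 0.034) = £274,456.79

£274456.79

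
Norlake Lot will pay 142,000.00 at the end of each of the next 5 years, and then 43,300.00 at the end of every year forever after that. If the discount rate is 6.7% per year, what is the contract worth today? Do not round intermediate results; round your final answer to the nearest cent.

1054229.73

PV of 5-year annuity: 142,000.00 × [1 − (1+0.067)^−5] / 0.067 = 586934.87946
Perpetuity value at year 5: 43,300.00 / 0.067 = 646268.65672
PV of perpetuity: 646268.65672 / (1+0.067)^5 = 467294.85192
Total PV = 586934.87946 + 467294.85192 = 1054229.73139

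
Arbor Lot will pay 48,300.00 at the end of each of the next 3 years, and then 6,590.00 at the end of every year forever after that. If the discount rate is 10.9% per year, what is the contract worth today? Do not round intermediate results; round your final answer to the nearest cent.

162563.59

PV of 3-year annuity: 48,300.00 × [1 − (1+0.109)^−3] / 0.109 = 118237.00848
Perpetuity value at year 3: 6,590.00 / 0.109 = 60458.71560
PV of perpetuity: 60458.71560 / (1+0.109)^3 = 44326.58545
Total PV = 118237.00848 + 44326.58545 = 162563.59393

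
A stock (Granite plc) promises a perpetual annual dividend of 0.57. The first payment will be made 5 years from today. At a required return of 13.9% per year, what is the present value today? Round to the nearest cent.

Value at end of year 4: C / r = 0.57 / 0.139 = 4.1007
Discount to today: PV = 4.1007 / (1 + 0.139)^4 = 4.1007 / 1.683042 = 2.44

2.44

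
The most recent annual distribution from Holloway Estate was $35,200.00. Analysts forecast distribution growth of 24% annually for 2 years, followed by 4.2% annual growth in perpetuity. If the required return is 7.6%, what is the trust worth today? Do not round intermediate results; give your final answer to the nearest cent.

D_1 = 43648.00000
D_2 = 54123.52000
Terminal value at year 2: TV = D_2×(1+g_2)/(r−g_2) = 56396.70784/0.034 = 1658726.70118
P_0 = D_1/(1+r)^1 + D_2/(1+r)^2 + TV/(1+r)^2
    = 40565.05576 + 46747.83378 + 1432683.61166 = 1519996.50120

$1519996.50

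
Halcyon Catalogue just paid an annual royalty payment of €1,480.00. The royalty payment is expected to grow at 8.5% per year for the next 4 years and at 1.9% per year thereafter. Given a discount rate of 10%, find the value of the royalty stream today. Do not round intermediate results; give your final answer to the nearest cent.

D_1 = 1605.80000
D_2 = 1742.29300
D_3 = 1890.38791
D_4 = 2051.07088
Terminal value at year 4: TV = D_4×(1+g_2)/(r−g_2) = 2090.04122/0.081 = 25802.97807
P_0 = D_1/(1+r)^1 + D_2/(1+r)^2 + D_3/(1+r)^3 + D_4/(1+r)^4 + TV/(1+r)^4
    = 1459.81818 + 1439.91157 + 1420.27641 + 1400.90901 + 17623.78121 = 23344.69638

€23344.70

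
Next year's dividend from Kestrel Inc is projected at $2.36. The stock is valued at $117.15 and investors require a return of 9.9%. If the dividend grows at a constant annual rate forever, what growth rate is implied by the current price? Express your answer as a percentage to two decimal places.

7.89%

P = D₁/(r−g) ⇒ g = r − D₁/P = 0.099 − $2.36/$117.15 = 0.078855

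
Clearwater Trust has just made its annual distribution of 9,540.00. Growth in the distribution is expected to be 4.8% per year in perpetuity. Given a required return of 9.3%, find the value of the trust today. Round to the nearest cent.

222176.00

D₁ = D₀ × (1 + g) = 9,540.00 × 1.048 = 9,997.9200
Growing perpetuity: P = D₁ / (r − g) = 9,997.9200 / (0.093 − 0.048) = 222,176.00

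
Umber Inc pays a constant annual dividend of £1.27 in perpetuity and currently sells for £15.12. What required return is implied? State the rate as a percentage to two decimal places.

P = C/r ⇒ r = C/P = £1.27/£15.12 = 0.083995

8.40%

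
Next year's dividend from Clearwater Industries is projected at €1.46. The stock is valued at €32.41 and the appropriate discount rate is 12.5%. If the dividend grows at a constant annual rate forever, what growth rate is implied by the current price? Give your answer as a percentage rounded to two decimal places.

P = D₁/(r−g) ⇒ g = r − D₁/P = 0.125 − €1.46/€32.41 = 0.079952

8.00%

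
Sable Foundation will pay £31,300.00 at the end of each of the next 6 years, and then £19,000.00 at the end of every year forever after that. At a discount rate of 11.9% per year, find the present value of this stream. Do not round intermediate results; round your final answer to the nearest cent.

PV of 6-year annuity: £31,300.00 × [1 − (1+0.119)^−6] / 0.119 = 129052.34133
Perpetuity value at year 6: £19,000.00 / 0.119 = 159663.86555
PV of perpetuity: 159663.86555 / (1+0.119)^6 = 81325.38359
Total PV = 129052.34133 + 81325.38359 = 210377.72492

£210377.72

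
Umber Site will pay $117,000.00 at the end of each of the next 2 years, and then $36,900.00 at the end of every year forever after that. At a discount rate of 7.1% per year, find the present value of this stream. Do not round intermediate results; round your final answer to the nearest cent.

$664340.08

PV of 2-year annuity: $117,000.00 × [1 − (1+0.071)^−2] / 0.071 = 211245.28243
Perpetuity value at year 2: $36,900.00 / 0.071 = 519718.30986
PV of perpetuity: 519718.30986 / (1+0.071)^2 = 453094.79771
Total PV = 211245.28243 + 453094.79771 = 664340.08014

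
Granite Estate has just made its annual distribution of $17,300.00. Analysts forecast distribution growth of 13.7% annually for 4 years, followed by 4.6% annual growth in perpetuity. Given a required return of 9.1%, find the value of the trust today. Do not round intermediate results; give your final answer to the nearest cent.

D_1 = 19670.10000
D_2 = 22364.90370
D_3 = 25428.89551
D_4 = 28912.65419
Terminal value at year 4: TV = D_4×(1+g_2)/(r−g_2) = 30242.63628/0.045 = 672058.58409
P_0 = D_1/(1+r)^1 + D_2/(1+r)^2 + D_3/(1+r)^3 + D_4/(1+r)^4 + TV/(1+r)^4
    = 18029.42255 + 18789.59985 + 19581.82863 + 20407.46026 + 474360.07634 = 551168.38763

$551168.39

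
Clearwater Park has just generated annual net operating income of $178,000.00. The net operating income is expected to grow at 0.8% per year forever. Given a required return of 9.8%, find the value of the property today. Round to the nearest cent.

D₁ = D₀ × (1 + g) = $178,000.00 × 1.008 = $179,424.0000
Growing perpetuity: P = D₁ / (r − g) = $179,424.0000 / (0.098 − 0.008) = $1,993,600.00

$1993600.00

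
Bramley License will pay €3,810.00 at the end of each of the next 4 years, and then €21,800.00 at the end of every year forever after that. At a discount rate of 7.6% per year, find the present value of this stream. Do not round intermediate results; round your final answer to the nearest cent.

PV of 4-year annuity: €3,810.00 × [1 − (1+0.076)^−4] / 0.076 = 12732.38018
Perpetuity value at year 4: €21,800.00 / 0.076 = 286842.10526
PV of perpetuity: 286842.10526 / (1+0.076)^4 = 213990.16618
Total PV = 12732.38018 + 213990.16618 = 226722.54636

€226722.55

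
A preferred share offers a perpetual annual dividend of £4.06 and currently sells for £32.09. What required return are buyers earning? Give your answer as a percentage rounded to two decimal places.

12.65%

P = C/r ⇒ r = C/P = £4.06/£32.09 = 0.126519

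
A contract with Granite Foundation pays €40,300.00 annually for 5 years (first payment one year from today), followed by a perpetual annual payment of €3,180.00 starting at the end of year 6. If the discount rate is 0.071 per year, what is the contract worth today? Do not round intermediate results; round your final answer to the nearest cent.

€196581.41

PV of 5-year annuity: €40,300.00 × [1 − (1+0.071)^−5] / 0.071 = 164796.46890
Perpetuity value at year 5: €3,180.00 / 0.071 = 44788.73239
PV of perpetuity: 44788.73239 / (1+0.071)^5 = 31784.94155
Total PV = 164796.46890 + 31784.94155 = 196581.41045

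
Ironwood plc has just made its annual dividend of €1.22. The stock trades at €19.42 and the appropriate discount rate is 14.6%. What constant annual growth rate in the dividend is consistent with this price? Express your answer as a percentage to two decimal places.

7.83%

P = D₀(1+g)/(r−g) ⇒ P(r−g) = D₀(1+g) ⇒ g(P+D₀) = P·r − D₀
g = (P·r − D₀)/(P + D₀) = (€19.42×0.146 − €1.22) / (€19.42 + €1.22) = 0.078262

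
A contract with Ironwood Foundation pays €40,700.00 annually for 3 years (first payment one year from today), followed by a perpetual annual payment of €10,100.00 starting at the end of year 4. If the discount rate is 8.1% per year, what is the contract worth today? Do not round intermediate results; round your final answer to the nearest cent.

€203408.45

PV of 3-year annuity: €40,700.00 × [1 − (1+0.081)^−3] / 0.081 = 104698.87646
Perpetuity value at year 3: €10,100.00 / 0.081 = 124691.35802
PV of perpetuity: 124691.35802 / (1+0.081)^3 = 98709.57296
Total PV = 104698.87646 + 98709.57296 = 203408.44942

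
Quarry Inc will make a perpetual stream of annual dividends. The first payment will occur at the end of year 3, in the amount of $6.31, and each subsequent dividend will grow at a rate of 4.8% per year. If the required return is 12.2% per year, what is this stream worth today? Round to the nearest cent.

$67.73

Value at end of year 2: C₁ / (r − g) = $6.31 / (0.122 − 0.048) = $85.2703
Discount to today: PV = $85.2703 / (1 + 0.122)^2 = $85.2703 / 1.258884 = $67.73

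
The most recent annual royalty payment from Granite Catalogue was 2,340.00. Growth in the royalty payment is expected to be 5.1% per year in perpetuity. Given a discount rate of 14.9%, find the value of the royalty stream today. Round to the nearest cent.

D₁ = D₀ × (1 + g) = 2,340.00 × 1.051 = 2,459.3400
Growing perpetuity: P = D₁ / (r − g) = 2,459.3400 / (0.149 − 0.051) = 25,095.31

25095.31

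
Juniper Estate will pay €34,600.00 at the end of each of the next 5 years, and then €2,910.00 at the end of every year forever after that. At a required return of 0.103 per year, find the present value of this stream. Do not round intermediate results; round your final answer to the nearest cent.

€147467.42

PV of 5-year annuity: €34,600.00 × [1 − (1+0.103)^−5] / 0.103 = 130162.15923
Perpetuity value at year 5: €2,910.00 / 0.103 = 28252.42718
PV of perpetuity: 28252.42718 / (1+0.103)^5 = 17305.26293
Total PV = 130162.15923 + 17305.26293 = 147467.42216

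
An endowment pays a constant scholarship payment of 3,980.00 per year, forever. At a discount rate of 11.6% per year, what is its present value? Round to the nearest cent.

34310.34

Level perpetuity: PV = C / r = 3,980.00 / 0.116 = 34,310.34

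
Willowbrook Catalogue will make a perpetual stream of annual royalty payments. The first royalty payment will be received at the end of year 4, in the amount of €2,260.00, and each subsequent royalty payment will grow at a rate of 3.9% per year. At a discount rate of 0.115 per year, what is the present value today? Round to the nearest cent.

€21452.12

Value at end of year 3: C₁ / (r − g) = €2,260.00 / (0.115 − 0.039) = €29,736.8421
Discount to today: PV = €29,736.8421 / (1 + 0.115)^3 = €29,736.8421 / 1.386196 = €21,452.12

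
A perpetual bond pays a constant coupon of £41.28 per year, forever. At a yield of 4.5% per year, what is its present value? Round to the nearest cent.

£917.33

Level perpetuity: PV = C / r = £41.28 / 0.045 = £917.33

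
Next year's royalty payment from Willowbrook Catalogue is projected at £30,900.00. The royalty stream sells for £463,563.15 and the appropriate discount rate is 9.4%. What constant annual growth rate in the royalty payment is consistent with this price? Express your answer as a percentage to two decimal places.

P = D₁/(r−g) ⇒ g = r − D₁/P = 0.094 − £30,900.00/£463,563.15 = 0.027342

2.73%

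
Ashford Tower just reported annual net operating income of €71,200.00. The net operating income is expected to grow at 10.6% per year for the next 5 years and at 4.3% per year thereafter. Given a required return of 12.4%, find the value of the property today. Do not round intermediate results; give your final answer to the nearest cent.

D_1 = 78747.20000
D_2 = 87094.40320
D_3 = 96326.40994
D_4 = 106537.00939
D_5 = 117829.93239
Terminal value at year 5: TV = D_5×(1+g_2)/(r−g_2) = 122896.61948/0.081 = 1517242.21582
P_0 = D_1/(1+r)^1 + D_2/(1+r)^2 + D_3/(1+r)^3 + D_4/(1+r)^4 + D_5/(1+r)^5 + TV/(1+r)^5
    = 70059.78648 + 68937.83260 + 67833.84596 + 66747.53882 + 65678.62805 + 845713.69208 = 1184971.32398

€1184971.32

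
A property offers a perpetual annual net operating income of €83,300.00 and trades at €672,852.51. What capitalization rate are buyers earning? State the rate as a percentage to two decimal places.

P = C/r ⇒ r = C/P = €83,300.00/€672,852.51 = 0.123801

12.38%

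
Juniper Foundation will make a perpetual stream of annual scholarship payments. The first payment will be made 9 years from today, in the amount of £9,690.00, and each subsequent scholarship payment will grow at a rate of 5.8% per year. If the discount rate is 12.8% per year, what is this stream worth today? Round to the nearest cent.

Value at end of year 8: C₁ / (r − g) = £9,690.00 / (0.128 − 0.058) = £138,428.5714
Discount to today: PV = £138,428.5714 / (1 + 0.128)^8 = £138,428.5714 / 2.621035 = £52,814.47

£52814.47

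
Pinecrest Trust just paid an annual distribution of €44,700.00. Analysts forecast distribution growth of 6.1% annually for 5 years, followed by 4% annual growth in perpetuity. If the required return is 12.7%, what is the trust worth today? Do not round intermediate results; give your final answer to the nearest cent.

D_1 = 47426.70000
D_2 = 50319.72870
D_3 = 53389.23215
D_4 = 56645.97531
D_5 = 60101.37981
Terminal value at year 5: TV = D_5×(1+g_2)/(r−g_2) = 62505.43500/0.087 = 718453.27584
P_0 = D_1/(1+r)^1 + D_2/(1+r)^2 + D_3/(1+r)^3 + D_4/(1+r)^4 + D_5/(1+r)^5 + TV/(1+r)^5
    = 42082.25377 + 39617.80945 + 37297.68929 + 35113.44129 + 33057.10844 + 395165.43420 = 582333.73643

€582333.74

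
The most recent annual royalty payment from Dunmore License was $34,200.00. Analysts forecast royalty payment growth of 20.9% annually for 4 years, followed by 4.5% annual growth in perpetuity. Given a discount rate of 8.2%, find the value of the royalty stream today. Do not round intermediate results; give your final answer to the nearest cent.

$1687631.45

D_1 = 41347.80000
D_2 = 49989.49020
D_3 = 60437.29365
D_4 = 73068.68803
Terminal value at year 4: TV = D_4×(1+g_2)/(r−g_2) = 76356.77899/0.037 = 2063696.72936
P_0 = D_1/(1+r)^1 + D_2/(1+r)^2 + D_3/(1+r)^3 + D_4/(1+r)^4 + TV/(1+r)^4
    = 38214.23290 + 42699.63732 + 47711.51711 + 53311.66746 + 1505694.39177 = 1687631.44657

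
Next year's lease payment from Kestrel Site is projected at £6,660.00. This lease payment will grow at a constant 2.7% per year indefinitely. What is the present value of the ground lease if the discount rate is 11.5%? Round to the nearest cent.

£75681.82

Growing perpetuity: P = D₁ / (r − g) = £6,660.0000 / (0.115 − 0.027) = £75,681.82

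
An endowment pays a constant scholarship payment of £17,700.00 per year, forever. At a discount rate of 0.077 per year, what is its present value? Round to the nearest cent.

Level perpetuity: PV = C / r = £17,700.00 / 0.077 = £229,870.13

£229870.13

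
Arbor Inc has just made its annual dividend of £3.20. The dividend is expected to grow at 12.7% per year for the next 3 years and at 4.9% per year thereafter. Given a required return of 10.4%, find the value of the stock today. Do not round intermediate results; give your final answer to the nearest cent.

D_1 = 3.60640
D_2 = 4.06441
D_3 = 4.58059
Terminal value at year 3: TV = D_3×(1+g_2)/(r−g_2) = 4.80504/0.055 = 87.36441
P_0 = D_1/(1+r)^1 + D_2/(1+r)^2 + D_3/(1+r)^3 + TV/(1+r)^3
    = 3.26667 + 3.33472 + 3.40420 + 64.92729 = 74.93288

£74.93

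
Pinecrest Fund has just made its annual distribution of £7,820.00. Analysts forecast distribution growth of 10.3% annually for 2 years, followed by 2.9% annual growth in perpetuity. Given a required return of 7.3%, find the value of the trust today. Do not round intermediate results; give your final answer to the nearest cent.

D_1 = 8625.46000
D_2 = 9513.88238
Terminal value at year 2: TV = D_2×(1+g_2)/(r−g_2) = 9789.78497/0.044 = 222495.11293
P_0 = D_1/(1+r)^1 + D_2/(1+r)^2 + TV/(1+r)^2
    = 8038.63933 + 8263.39159 + 193250.68068 = 209552.71160

£209552.71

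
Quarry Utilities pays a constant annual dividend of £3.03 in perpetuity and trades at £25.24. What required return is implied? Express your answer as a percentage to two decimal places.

P = C/r ⇒ r = C/P = £3.03/£25.24 = 0.120048

12.00%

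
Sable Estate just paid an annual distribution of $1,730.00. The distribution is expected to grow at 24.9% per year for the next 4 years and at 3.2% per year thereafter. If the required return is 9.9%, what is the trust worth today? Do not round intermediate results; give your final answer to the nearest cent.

$54080.02

D_1 = 2160.77000
D_2 = 2698.80173
D_3 = 3370.80336
D_4 = 4210.13340
Terminal value at year 4: TV = D_4×(1+g_2)/(r−g_2) = 4344.85767/0.067 = 64848.62189
P_0 = D_1/(1+r)^1 + D_2/(1+r)^2 + D_3/(1+r)^3 + D_4/(1+r)^4 + TV/(1+r)^4
    = 1966.12375 + 2234.47549 + 2539.45395 + 2886.05821 + 44453.91160 = 54080.02300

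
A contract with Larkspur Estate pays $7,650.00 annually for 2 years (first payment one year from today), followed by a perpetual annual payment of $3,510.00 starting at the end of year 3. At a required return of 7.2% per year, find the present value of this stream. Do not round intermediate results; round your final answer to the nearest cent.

PV of 2-year annuity: $7,650.00 × [1 − (1+0.072)^−2] / 0.072 = 13793.09145
Perpetuity value at year 2: $3,510.00 / 0.072 = 48750.00000
PV of perpetuity: 48750.00000 / (1+0.072)^2 = 42421.40510
Total PV = 13793.09145 + 42421.40510 = 56214.49655

$56214.50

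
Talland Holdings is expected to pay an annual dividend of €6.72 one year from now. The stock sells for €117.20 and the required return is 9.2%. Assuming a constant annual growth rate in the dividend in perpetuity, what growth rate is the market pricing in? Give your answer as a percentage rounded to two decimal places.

P = D₁/(r−g) ⇒ g = r − D₁/P = 0.092 − €6.72/€117.20 = 0.034662

3.47%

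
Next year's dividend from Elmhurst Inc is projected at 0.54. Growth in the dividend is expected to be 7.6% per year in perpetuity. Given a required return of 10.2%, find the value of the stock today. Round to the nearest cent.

20.77

Growing perpetuity: P = D₁ / (r − g) = 0.5400 / (0.102 − 0.076) = 20.77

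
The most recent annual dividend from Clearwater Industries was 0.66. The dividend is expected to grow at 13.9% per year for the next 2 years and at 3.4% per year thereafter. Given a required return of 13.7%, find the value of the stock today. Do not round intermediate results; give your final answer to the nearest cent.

D_1 = 0.75174
D_2 = 0.85623
Terminal value at year 2: TV = D_2×(1+g_2)/(r−g_2) = 0.88534/0.103 = 8.59557
P_0 = D_1/(1+r)^1 + D_2/(1+r)^2 + TV/(1+r)^2
    = 0.66116 + 0.66232 + 6.64896 = 7.97245

7.97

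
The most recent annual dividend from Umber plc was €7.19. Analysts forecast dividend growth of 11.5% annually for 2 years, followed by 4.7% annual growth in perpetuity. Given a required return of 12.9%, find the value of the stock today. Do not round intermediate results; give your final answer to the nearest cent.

D_1 = 8.01685
D_2 = 8.93879
Terminal value at year 2: TV = D_2×(1+g_2)/(r−g_2) = 9.35891/0.082 = 114.13306
P_0 = D_1/(1+r)^1 + D_2/(1+r)^2 + TV/(1+r)^2
    = 7.10084 + 7.01279 + 89.54134 = 103.65497

€103.65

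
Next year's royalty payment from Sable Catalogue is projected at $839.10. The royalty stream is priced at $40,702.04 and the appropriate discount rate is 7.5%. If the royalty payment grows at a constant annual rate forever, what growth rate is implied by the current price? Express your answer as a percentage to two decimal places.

5.44%

P = D₁/(r−g) ⇒ g = r − D₁/P = 0.075 − $839.10/$40,702.04 = 0.054384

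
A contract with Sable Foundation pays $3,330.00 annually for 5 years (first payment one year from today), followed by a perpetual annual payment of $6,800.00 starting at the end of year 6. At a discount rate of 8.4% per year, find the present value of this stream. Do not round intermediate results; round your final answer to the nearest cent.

$67242.52

PV of 5-year annuity: $3,330.00 × [1 − (1+0.084)^−5] / 0.084 = 13156.72531
Perpetuity value at year 5: $6,800.00 / 0.084 = 80952.38095
PV of perpetuity: 80952.38095 / (1+0.084)^5 = 54085.79474
Total PV = 13156.72531 + 54085.79474 = 67242.52005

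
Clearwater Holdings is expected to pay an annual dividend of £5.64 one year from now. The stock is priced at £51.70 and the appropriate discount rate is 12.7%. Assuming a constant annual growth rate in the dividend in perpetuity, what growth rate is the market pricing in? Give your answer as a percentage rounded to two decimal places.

P = D₁/(r−g) ⇒ g = r − D₁/P = 0.127 − £5.64/£51.70 = 0.017909

1.79%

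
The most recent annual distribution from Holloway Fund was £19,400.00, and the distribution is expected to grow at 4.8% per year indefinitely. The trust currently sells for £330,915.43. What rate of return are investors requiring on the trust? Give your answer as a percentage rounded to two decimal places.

D₁ = £19,400.00 × 1.048 = £20,331.2000
P = D₁/(r − g) ⇒ r = D₁/P + g = £20,331.2000/£330,915.43 + 0.048 = 0.061439 + 0.048 = 0.109439

10.94%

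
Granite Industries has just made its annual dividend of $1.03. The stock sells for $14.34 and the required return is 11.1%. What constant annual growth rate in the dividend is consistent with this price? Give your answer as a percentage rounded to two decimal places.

3.65%

P = D₀(1+g)/(r−g) ⇒ P(r−g) = D₀(1+g) ⇒ g(P+D₀) = P·r − D₀
g = (P·r − D₀)/(P + D₀) = ($14.34×0.111 − $1.03) / ($14.34 + $1.03) = 0.036548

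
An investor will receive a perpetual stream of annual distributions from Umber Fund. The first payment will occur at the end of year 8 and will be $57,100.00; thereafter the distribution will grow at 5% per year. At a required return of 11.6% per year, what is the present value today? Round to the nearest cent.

$401275.65

Value at end of year 7: C₁ / (r − g) = $57,100.00 / (0.116 − 0.05) = $865,151.5152
Discount to today: PV = $865,151.5152 / (1 + 0.116)^7 = $865,151.5152 / 2.156003 = $401,275.65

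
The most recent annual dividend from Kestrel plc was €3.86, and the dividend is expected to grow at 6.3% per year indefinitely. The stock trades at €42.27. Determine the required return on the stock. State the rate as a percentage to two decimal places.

D₁ = €3.86 × 1.063 = €4.1032
P = D₁/(r − g) ⇒ r = D₁/P + g = €4.1032/€42.27 + 0.063 = 0.097071 + 0.063 = 0.160071

16.01%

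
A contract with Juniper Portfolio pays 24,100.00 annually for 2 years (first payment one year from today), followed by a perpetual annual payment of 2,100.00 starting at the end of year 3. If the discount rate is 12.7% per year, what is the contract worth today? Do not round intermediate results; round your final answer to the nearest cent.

PV of 2-year annuity: 24,100.00 × [1 − (1+0.127)^−2] / 0.127 = 40358.65648
Perpetuity value at year 2: 2,100.00 / 0.127 = 16535.43307
PV of perpetuity: 16535.43307 / (1+0.127)^2 = 13018.70367
Total PV = 40358.65648 + 13018.70367 = 53377.36015

53377.36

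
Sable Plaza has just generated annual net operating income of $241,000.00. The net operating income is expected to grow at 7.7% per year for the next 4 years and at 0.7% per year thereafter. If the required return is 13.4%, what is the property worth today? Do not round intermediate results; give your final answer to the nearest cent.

$2403524.17

D_1 = 259557.00000
D_2 = 279542.88900
D_3 = 301067.69145
D_4 = 324249.90369
Terminal value at year 4: TV = D_4×(1+g_2)/(r−g_2) = 326519.65302/0.127 = 2571020.88993
P_0 = D_1/(1+r)^1 + D_2/(1+r)^2 + D_3/(1+r)^3 + D_4/(1+r)^4 + TV/(1+r)^4
    = 228886.24339 + 217381.37930 + 206454.80203 + 196077.44426 + 1554724.30212 = 2403524.17111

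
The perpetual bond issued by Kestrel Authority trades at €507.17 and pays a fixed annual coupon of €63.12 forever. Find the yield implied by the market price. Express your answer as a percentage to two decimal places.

12.45%

P = C/r ⇒ r = C/P = €63.12/€507.17 = 0.124455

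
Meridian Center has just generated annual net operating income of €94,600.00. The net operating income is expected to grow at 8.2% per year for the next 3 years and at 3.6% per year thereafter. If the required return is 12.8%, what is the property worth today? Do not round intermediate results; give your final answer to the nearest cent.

D_1 = 102357.20000
D_2 = 110750.49040
D_3 = 119832.03061
Terminal value at year 3: TV = D_3×(1+g_2)/(r−g_2) = 124145.98371/0.092 = 1349412.86647
P_0 = D_1/(1+r)^1 + D_2/(1+r)^2 + D_3/(1+r)^3 + TV/(1+r)^3
    = 90742.19858 + 87041.71885 + 83492.14521 + 940194.15694 = 1201470.21959

€1201470.22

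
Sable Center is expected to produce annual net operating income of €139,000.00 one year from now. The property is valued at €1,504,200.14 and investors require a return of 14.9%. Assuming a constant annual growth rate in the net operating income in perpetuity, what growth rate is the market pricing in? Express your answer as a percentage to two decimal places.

5.66%

P = D₁/(r−g) ⇒ g = r − D₁/P = 0.149 − €139,000.00/€1,504,200.14 = 0.056592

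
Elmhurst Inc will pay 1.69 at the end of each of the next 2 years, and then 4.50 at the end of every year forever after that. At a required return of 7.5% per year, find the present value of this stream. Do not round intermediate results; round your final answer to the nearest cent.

PV of 2-year annuity: 1.69 × [1 − (1+0.075)^−2] / 0.075 = 3.03451
Perpetuity value at year 2: 4.50 / 0.075 = 60.00000
PV of perpetuity: 60.00000 / (1+0.075)^2 = 51.91996
Total PV = 3.03451 + 51.91996 = 54.95446

54.95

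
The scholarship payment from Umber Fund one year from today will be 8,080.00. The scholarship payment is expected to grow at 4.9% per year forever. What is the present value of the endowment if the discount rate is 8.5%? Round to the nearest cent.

224444.44

Growing perpetuity: P = D₁ / (r − g) = 8,080.0000 / (0.085 − 0.049) = 224,444.44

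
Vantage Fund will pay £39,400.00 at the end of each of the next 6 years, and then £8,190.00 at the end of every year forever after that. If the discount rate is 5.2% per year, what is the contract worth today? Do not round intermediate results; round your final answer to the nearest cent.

£314904.16

PV of 6-year annuity: £39,400.00 × [1 − (1+0.052)^−6] / 0.052 = 198709.51476
Perpetuity value at year 6: £8,190.00 / 0.052 = 157500.00000
PV of perpetuity: 157500.00000 / (1+0.052)^6 = 116194.64655
Total PV = 198709.51476 + 116194.64655 = 314904.16131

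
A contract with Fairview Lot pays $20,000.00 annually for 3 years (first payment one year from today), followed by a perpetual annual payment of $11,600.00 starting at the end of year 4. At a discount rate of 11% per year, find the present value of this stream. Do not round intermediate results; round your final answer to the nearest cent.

$125981.75

PV of 3-year annuity: $20,000.00 × [1 − (1+0.11)^−3] / 0.11 = 48874.29431
Perpetuity value at year 3: $11,600.00 / 0.11 = 105454.54545
PV of perpetuity: 105454.54545 / (1+0.11)^3 = 77107.45476
Total PV = 48874.29431 + 77107.45476 = 125981.74906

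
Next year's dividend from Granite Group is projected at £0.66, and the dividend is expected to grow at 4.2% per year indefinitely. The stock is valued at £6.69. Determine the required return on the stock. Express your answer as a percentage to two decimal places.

P = D₁/(r − g) ⇒ r = D₁/P + g = £0.6600/£6.69 + 0.042 = 0.098655 + 0.042 = 0.140655

14.07%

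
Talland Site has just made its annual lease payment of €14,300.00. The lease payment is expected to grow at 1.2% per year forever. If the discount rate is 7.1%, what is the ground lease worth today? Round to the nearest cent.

€245281.36

D₁ = D₀ × (1 + g) = €14,300.00 × 1.012 = €14,471.6000
Growing perpetuity: P = D₁ / (r − g) = €14,471.6000 / (0.071 − 0.012) = €245,281.36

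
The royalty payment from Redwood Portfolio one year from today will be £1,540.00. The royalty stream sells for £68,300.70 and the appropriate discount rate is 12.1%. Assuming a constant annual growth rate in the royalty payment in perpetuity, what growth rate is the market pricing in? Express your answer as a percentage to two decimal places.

9.85%

P = D₁/(r−g) ⇒ g = r − D₁/P = 0.121 − £1,540.00/£68,300.70 = 0.098453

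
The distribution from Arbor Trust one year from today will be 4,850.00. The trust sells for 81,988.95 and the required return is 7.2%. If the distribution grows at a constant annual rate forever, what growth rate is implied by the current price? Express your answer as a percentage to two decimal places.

1.28%

P = D₁/(r−g) ⇒ g = r − D₁/P = 0.072 − 4,850.00/81,988.95 = 0.012846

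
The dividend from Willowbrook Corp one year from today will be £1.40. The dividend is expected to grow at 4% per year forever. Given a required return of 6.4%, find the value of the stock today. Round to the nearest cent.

Growing perpetuity: P = D₁ / (r − g) = £1.4000 / (0.064 − 0.04) = £58.33

£58.33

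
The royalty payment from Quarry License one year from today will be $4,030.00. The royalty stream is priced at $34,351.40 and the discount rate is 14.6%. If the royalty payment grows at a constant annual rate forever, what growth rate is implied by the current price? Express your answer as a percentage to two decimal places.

P = D₁/(r−g) ⇒ g = r − D₁/P = 0.146 − $4,030.00/$34,351.40 = 0.028683

2.87%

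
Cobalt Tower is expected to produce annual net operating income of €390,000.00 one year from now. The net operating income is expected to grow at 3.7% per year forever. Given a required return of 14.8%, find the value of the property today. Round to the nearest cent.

Growing perpetuity: P = D₁ / (r − g) = €390,000.0000 / (0.148 − 0.037) = €3,513,513.51

€3513513.51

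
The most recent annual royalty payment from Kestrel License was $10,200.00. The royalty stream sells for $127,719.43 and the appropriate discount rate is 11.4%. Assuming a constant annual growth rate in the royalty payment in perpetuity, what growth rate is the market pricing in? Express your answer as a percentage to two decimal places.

P = D₀(1+g)/(r−g) ⇒ P(r−g) = D₀(1+g) ⇒ g(P+D₀) = P·r − D₀
g = (P·r − D₀)/(P + D₀) = ($127,719.43×0.114 − $10,200.00) / ($127,719.43 + $10,200.00) = 0.031613

3.16%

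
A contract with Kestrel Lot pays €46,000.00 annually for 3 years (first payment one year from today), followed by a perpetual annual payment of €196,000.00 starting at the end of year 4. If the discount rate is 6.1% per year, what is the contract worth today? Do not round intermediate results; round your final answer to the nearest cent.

€2812903.64

PV of 3-year annuity: €46,000.00 × [1 − (1+0.061)^−3] / 0.061 = 122731.40962
Perpetuity value at year 3: €196,000.00 / 0.061 = 3213114.75410
PV of perpetuity: 3213114.75410 / (1+0.061)^3 = 2690172.22617
Total PV = 122731.40962 + 2690172.22617 = 2812903.63578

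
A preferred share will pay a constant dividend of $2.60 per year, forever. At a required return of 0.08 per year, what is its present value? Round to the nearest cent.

$32.50

Level perpetuity: PV = C / r = $2.60 / 0.08 = $32.50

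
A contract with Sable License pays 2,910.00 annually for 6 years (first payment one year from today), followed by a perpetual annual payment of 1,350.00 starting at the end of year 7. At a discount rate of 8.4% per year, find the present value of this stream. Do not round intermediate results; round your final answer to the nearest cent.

23196.44

PV of 6-year annuity: 2,910.00 × [1 − (1+0.084)^−6] / 0.084 = 13290.88424
Perpetuity value at year 6: 1,350.00 / 0.084 = 16071.42857
PV of perpetuity: 16071.42857 / (1+0.084)^6 = 9905.55444
Total PV = 13290.88424 + 9905.55444 = 23196.43868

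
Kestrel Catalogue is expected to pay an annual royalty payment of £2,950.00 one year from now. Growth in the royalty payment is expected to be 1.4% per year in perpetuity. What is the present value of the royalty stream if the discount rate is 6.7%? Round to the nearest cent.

Growing perpetuity: P = D₁ / (r − g) = £2,950.0000 / (0.067 − 0.014) = £55,660.38

£55660.38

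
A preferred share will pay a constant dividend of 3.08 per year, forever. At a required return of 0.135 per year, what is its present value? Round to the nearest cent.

22.81

Level perpetuity: PV = C / r = 3.08 / 0.135 = 22.81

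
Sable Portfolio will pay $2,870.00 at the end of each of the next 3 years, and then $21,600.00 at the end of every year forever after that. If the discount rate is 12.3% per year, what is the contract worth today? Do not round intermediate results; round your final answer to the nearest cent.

$130854.36

PV of 3-year annuity: $2,870.00 × [1 − (1+0.123)^−3] / 0.123 = 6857.87457
Perpetuity value at year 3: $21,600.00 / 0.123 = 175609.75610
PV of perpetuity: 175609.75610 / (1+0.123)^3 = 123996.48408
Total PV = 6857.87457 + 123996.48408 = 130854.35865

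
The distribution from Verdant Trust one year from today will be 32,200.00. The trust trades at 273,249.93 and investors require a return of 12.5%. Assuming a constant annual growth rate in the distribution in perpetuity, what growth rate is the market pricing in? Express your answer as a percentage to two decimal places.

P = D₁/(r−g) ⇒ g = r − D₁/P = 0.125 − 32,200.00/273,249.93 = 0.007159

0.72%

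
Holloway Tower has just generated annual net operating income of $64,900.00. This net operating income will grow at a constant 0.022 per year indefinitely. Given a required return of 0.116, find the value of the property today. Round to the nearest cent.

$705614.89

D₁ = D₀ × (1 + g) = $64,900.00 × 1.022 = $66,327.8000
Growing perpetuity: P = D₁ / (r − g) = $66,327.8000 / (0.116 − 0.022) = $705,614.89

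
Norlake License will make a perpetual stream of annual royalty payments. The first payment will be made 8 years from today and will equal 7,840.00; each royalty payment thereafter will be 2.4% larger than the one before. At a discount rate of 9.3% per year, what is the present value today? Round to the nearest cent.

60971.35

Value at end of year 7: C₁ / (r − g) = 7,840.00 / (0.093 − 0.024) = 113,623.1884
Discount to today: PV = 113,623.1884 / (1 + 0.093)^7 = 113,623.1884 / 1.863550 = 60,971.35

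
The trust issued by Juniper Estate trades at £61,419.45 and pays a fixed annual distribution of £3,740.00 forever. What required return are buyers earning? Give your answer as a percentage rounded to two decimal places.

P = C/r ⇒ r = C/P = £3,740.00/£61,419.45 = 0.060893

6.09%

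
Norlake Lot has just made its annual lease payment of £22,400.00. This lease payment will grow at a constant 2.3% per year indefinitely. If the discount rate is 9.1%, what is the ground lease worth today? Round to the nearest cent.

D₁ = D₀ × (1 + g) = £22,400.00 × 1.023 = £22,915.2000
Growing perpetuity: P = D₁ / (r − g) = £22,915.2000 / (0.091 − 0.023) = £336,988.24

£336988.24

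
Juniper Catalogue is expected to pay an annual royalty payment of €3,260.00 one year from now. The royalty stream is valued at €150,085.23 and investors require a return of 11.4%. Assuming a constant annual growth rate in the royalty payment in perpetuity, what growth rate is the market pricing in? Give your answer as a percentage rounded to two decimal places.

P = D₁/(r−g) ⇒ g = r − D₁/P = 0.114 − €3,260.00/€150,085.23 = 0.092279

9.23%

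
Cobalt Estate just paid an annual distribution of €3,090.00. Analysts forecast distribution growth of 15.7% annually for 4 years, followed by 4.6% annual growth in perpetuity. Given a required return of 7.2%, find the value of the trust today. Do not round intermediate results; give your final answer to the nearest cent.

D_1 = 3575.13000
D_2 = 4136.42541
D_3 = 4785.84420
D_4 = 5537.22174
Terminal value at year 4: TV = D_4×(1+g_2)/(r−g_2) = 5791.93394/0.026 = 222766.68995
P_0 = D_1/(1+r)^1 + D_2/(1+r)^2 + D_3/(1+r)^3 + D_4/(1+r)^4 + TV/(1+r)^4
    = 3335.00933 + 3599.44570 + 3884.84951 + 4192.88329 + 168682.92003 = 183695.10786

€183695.11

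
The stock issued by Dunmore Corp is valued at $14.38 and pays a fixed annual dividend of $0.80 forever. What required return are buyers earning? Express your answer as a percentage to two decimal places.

5.56%

P = C/r ⇒ r = C/P = $0.80/$14.38 = 0.055633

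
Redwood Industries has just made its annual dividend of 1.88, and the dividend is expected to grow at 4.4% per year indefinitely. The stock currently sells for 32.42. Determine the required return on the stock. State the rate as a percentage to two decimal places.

10.45%

D₁ = 1.88 × 1.044 = 1.9627
P = D₁/(r − g) ⇒ r = D₁/P + g = 1.9627/32.42 + 0.044 = 0.060540 + 0.044 = 0.104540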